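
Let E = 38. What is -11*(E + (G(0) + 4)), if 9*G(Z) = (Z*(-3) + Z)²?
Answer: -462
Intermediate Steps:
G(Z) = 4*Z²/9 (G(Z) = (Z*(-3) + Z)²/9 = (-3*Z + Z)²/9 = (-2*Z)²/9 = (4*Z²)/9 = 4*Z²/9)
-11*(E + (G(0) + 4)) = -11*(38 + ((4/9)*0² + 4)) = -11*(38 + ((4/9)*0 + 4)) = -11*(38 + (0 + 4)) = -11*(38 + 4) = -11*42 = -462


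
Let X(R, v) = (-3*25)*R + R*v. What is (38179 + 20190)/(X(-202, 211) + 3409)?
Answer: -58369/24063 ≈ -2.4257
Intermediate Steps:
X(R, v) = -75*R + R*v
(38179 + 20190)/(X(-202, 211) + 3409) = (38179 + 20190)/(-202*(-75 + 211) + 3409) = 58369/(-202*136 + 3409) = 58369/(-27472 + 3409) = 58369/(-24063) = 58369*(-1/24063) = -58369/24063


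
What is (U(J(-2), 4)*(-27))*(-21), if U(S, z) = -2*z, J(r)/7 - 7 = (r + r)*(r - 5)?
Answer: -4536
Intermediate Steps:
J(r) = 49 + 14*r*(-5 + r) (J(r) = 49 + 7*((r + r)*(r - 5)) = 49 + 7*((2*r)*(-5 + r)) = 49 + 7*(2*r*(-5 + r)) = 49 + 14*r*(-5 + r))
(U(J(-2), 4)*(-27))*(-21) = (-2*4*(-27))*(-21) = -8*(-27)*(-21) = 216*(-21) = -4536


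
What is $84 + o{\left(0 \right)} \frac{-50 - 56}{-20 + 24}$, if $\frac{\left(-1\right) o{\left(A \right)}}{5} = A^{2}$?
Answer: $84$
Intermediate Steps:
$o{\left(A \right)} = - 5 A^{2}$
$84 + o{\left(0 \right)} \frac{-50 - 56}{-20 + 24} = 84 + - 5 \cdot 0^{2} \frac{-50 - 56}{-20 + 24} = 84 + \left(-5\right) 0 \left(- \frac{106}{4}\right) = 84 + 0 \left(\left(-106\right) \frac{1}{4}\right) = 84 + 0 \left(- \frac{53}{2}\right) = 84 + 0 = 84$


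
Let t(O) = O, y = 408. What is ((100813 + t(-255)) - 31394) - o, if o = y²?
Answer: -97300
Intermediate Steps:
o = 166464 (o = 408² = 166464)
((100813 + t(-255)) - 31394) - o = ((100813 - 255) - 31394) - 1*166464 = (100558 - 31394) - 166464 = 69164 - 166464 = -97300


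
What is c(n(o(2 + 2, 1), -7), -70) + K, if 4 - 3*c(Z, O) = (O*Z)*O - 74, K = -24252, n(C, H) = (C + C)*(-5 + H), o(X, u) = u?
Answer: 14974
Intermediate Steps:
n(C, H) = 2*C*(-5 + H) (n(C, H) = (2*C)*(-5 + H) = 2*C*(-5 + H))
c(Z, O) = 26 - Z*O**2/3 (c(Z, O) = 4/3 - ((O*Z)*O - 74)/3 = 4/3 - (Z*O**2 - 74)/3 = 4/3 - (-74 + Z*O**2)/3 = 4/3 + (74/3 - Z*O**2/3) = 26 - Z*O**2/3)
c(n(o(2 + 2, 1), -7), -70) + K = (26 - 1/3*2*1*(-5 - 7)*(-70)**2) - 24252 = (26 - 1/3*2*1*(-12)*4900) - 24252 = (26 - 1/3*(-24)*4900) - 24252 = (26 + 39200) - 24252 = 39226 - 24252 = 14974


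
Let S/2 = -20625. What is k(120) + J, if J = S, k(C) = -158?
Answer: -41408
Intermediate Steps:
S = -41250 (S = 2*(-20625) = -41250)
J = -41250
k(120) + J = -158 - 41250 = -41408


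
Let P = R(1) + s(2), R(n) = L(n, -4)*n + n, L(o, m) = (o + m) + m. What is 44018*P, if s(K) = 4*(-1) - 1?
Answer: -484198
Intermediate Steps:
s(K) = -5 (s(K) = -4 - 1 = -5)
L(o, m) = o + 2*m (L(o, m) = (m + o) + m = o + 2*m)
R(n) = n + n*(-8 + n) (R(n) = (n + 2*(-4))*n + n = (n - 8)*n + n = (-8 + n)*n + n = n*(-8 + n) + n = n + n*(-8 + n))
P = -11 (P = 1*(-7 + 1) - 5 = 1*(-6) - 5 = -6 - 5 = -11)
44018*P = 44018*(-11) = -484198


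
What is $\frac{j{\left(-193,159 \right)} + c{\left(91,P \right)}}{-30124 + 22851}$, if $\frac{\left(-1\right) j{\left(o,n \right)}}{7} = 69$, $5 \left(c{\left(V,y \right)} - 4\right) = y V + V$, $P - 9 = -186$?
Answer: $\frac{18411}{36365} \approx 0.50628$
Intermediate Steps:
$P = -177$ ($P = 9 - 186 = -177$)
$c{\left(V,y \right)} = 4 + \frac{V}{5} + \frac{V y}{5}$ ($c{\left(V,y \right)} = 4 + \frac{y V + V}{5} = 4 + \frac{V y + V}{5} = 4 + \frac{V + V y}{5} = 4 + \left(\frac{V}{5} + \frac{V y}{5}\right) = 4 + \frac{V}{5} + \frac{V y}{5}$)
$j{\left(o,n \right)} = -483$ ($j{\left(o,n \right)} = \left(-7\right) 69 = -483$)
$\frac{j{\left(-193,159 \right)} + c{\left(91,P \right)}}{-30124 + 22851} = \frac{-483 + \left(4 + \frac{1}{5} \cdot 91 + \frac{1}{5} \cdot 91 \left(-177\right)\right)}{-30124 + 22851} = \frac{-483 + \left(4 + \frac{91}{5} - \frac{16107}{5}\right)}{-7273} = \left(-483 - \frac{15996}{5}\right) \left(- \frac{1}{7273}\right) = \left(- \frac{18411}{5}\right) \left(- \frac{1}{7273}\right) = \frac{18411}{36365}$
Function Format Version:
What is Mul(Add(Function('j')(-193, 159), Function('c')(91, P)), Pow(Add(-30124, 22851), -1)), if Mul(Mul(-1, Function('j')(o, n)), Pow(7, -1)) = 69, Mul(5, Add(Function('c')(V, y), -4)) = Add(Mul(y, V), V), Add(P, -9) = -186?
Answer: Rational(18411, 36365) ≈ 0.50628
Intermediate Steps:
P = -177 (P = Add(9, -186) = -177)
Function('c')(V, y) = Add(4, Mul(Rational(1, 5), V), Mul(Rational(1, 5), V, y)) (Function('c')(V, y) = Add(4, Mul(Rational(1, 5), Add(Mul(y, V), V))) = Add(4, Mul(Rational(1, 5), Add(Mul(V, y), V))) = Add(4, Mul(Rational(1, 5), Add(V, Mul(V, y)))) = Add(4, Add(Mul(Rational(1, 5), V), Mul(Rational(1, 5), V, y))) = Add(4, Mul(Rational(1, 5), V), Mul(Rational(1, 5), V, y)))
Function('j')(o, n) = -483 (Function('j')(o, n) = Mul(-7, 69) = -483)
Mul(Add(Function('j')(-193, 159), Function('c')(91, P)), Pow(Add(-30124, 22851), -1)) = Mul(Add(-483, Add(4, Mul(Rational(1, 5), 91), Mul(Rational(1, 5), 91, -177))), Pow(Add(-30124, 22851), -1)) = Mul(Add(-483, Add(4, Rational(91, 5), Rational(-16107, 5))), Pow(-7273, -1)) = Mul(Add(-483, Rational(-15996, 5)), Rational(-1, 7273)) = Mul(Rational(-18411, 5), Rational(-1, 7273)) = Rational(18411, 36365)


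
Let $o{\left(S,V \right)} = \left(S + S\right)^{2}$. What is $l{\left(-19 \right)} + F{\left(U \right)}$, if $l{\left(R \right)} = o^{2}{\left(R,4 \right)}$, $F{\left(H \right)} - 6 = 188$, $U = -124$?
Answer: $2085330$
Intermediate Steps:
$o{\left(S,V \right)} = 4 S^{2}$ ($o{\left(S,V \right)} = \left(2 S\right)^{2} = 4 S^{2}$)
$F{\left(H \right)} = 194$ ($F{\left(H \right)} = 6 + 188 = 194$)
$l{\left(R \right)} = 16 R^{4}$ ($l{\left(R \right)} = \left(4 R^{2}\right)^{2} = 16 R^{4}$)
$l{\left(-19 \right)} + F{\left(U \right)} = 16 \left(-19\right)^{4} + 194 = 16 \cdot 130321 + 194 = 2085136 + 194 = 2085330$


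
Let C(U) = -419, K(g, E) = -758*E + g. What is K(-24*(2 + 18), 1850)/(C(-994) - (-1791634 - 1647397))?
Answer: -350695/859653 ≈ -0.40795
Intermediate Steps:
K(g, E) = g - 758*E
K(-24*(2 + 18), 1850)/(C(-994) - (-1791634 - 1647397)) = (-24*(2 + 18) - 758*1850)/(-419 - (-1791634 - 1647397)) = (-24*20 - 1402300)/(-419 - 1*(-3439031)) = (-480 - 1402300)/(-419 + 3439031) = -1402780/3438612 = -1402780*1/3438612 = -350695/859653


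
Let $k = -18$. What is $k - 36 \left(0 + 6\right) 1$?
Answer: $-234$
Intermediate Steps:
$k - 36 \left(0 + 6\right) 1 = -18 - 36 \left(0 + 6\right) 1 = -18 - 36 \cdot 6 \cdot 1 = -18 - 216 = -234$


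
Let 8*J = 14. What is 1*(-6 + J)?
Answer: -17/4 ≈ -4.2500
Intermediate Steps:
J = 7/4 (J = (1/8)*14 = 7/4 ≈ 1.7500)
1*(-6 + J) = 1*(-6 + 7/4) = 1*(-17/4) = -17/4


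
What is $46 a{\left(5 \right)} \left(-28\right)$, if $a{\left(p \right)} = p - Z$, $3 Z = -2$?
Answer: $- \frac{21896}{3} \approx -7298.7$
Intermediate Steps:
$Z = - \frac{2}{3}$ ($Z = \frac{1}{3} \left(-2\right) = - \frac{2}{3} \approx -0.66667$)
$a{\left(p \right)} = \frac{2}{3} + p$ ($a{\left(p \right)} = p - - \frac{2}{3} = p + \frac{2}{3} = \frac{2}{3} + p$)
$46 a{\left(5 \right)} \left(-28\right) = 46 \left(\frac{2}{3} + 5\right) \left(-28\right) = 46 \cdot \frac{17}{3} \left(-28\right) = \frac{782}{3} \left(-28\right) = - \frac{21896}{3}$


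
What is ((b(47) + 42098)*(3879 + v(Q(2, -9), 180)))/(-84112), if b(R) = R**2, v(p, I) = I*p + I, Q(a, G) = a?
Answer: -195792633/84112 ≈ -2327.8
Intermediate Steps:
v(p, I) = I + I*p
((b(47) + 42098)*(3879 + v(Q(2, -9), 180)))/(-84112) = ((47**2 + 42098)*(3879 + 180*(1 + 2)))/(-84112) = ((2209 + 42098)*(3879 + 180*3))*(-1/84112) = (44307*(3879 + 540))*(-1/84112) = (44307*4419)*(-1/84112) = 195792633*(-1/84112) = -195792633/84112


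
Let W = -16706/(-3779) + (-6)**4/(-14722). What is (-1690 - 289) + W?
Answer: -54929752327/27817219 ≈ -1974.7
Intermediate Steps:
W = 120524074/27817219 (W = -16706*(-1/3779) + 1296*(-1/14722) = 16706/3779 - 648/7361 = 120524074/27817219 ≈ 4.3327)
(-1690 - 289) + W = (-1690 - 289) + 120524074/27817219 = -1979 + 120524074/27817219 = -54929752327/27817219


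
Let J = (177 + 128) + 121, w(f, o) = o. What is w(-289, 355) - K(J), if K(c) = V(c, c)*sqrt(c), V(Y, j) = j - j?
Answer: 355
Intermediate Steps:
V(Y, j) = 0
J = 426 (J = 305 + 121 = 426)
K(c) = 0 (K(c) = 0*sqrt(c) = 0)
w(-289, 355) - K(J) = 355 - 1*0 = 355 + 0 = 355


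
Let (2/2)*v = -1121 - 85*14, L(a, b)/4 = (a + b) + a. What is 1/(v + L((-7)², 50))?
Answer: -1/1719 ≈ -0.00058173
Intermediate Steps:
L(a, b) = 4*b + 8*a (L(a, b) = 4*((a + b) + a) = 4*(b + 2*a) = 4*b + 8*a)
v = -2311 (v = -1121 - 85*14 = -1121 - 1190 = -2311)
1/(v + L((-7)², 50)) = 1/(-2311 + (4*50 + 8*(-7)²)) = 1/(-2311 + (200 + 8*49)) = 1/(-2311 + (200 + 392)) = 1/(-2311 + 592) = 1/(-1719) = -1/1719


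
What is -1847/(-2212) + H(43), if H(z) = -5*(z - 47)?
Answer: 46087/2212 ≈ 20.835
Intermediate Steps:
H(z) = 235 - 5*z (H(z) = -5*(-47 + z) = 235 - 5*z)
-1847/(-2212) + H(43) = -1847/(-2212) + (235 - 5*43) = -1847*(-1/2212) + (235 - 215) = 1847/2212 + 20 = 46087/2212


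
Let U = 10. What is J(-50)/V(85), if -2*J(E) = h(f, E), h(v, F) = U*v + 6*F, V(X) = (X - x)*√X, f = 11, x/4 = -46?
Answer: 19*√85/4573 ≈ 0.038306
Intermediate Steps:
x = -184 (x = 4*(-46) = -184)
V(X) = √X*(184 + X) (V(X) = (X - 1*(-184))*√X = (X + 184)*√X = (184 + X)*√X = √X*(184 + X))
h(v, F) = 6*F + 10*v (h(v, F) = 10*v + 6*F = 6*F + 10*v)
J(E) = -55 - 3*E (J(E) = -(6*E + 10*11)/2 = -(6*E + 110)/2 = -(110 + 6*E)/2 = -55 - 3*E)
J(-50)/V(85) = (-55 - 3*(-50))/((√85*(184 + 85))) = (-55 + 150)/((√85*269)) = 95/((269*√85)) = 95*(√85/22865) = 19*√85/4573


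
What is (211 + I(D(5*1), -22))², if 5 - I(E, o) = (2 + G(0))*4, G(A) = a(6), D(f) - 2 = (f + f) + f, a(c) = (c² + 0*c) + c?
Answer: 1600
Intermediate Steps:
a(c) = c + c² (a(c) = (c² + 0) + c = c² + c = c + c²)
D(f) = 2 + 3*f (D(f) = 2 + ((f + f) + f) = 2 + (2*f + f) = 2 + 3*f)
G(A) = 42 (G(A) = 6*(1 + 6) = 6*7 = 42)
I(E, o) = -171 (I(E, o) = 5 - (2 + 42)*4 = 5 - 44*4 = 5 - 1*176 = 5 - 176 = -171)
(211 + I(D(5*1), -22))² = (211 - 171)² = 40² = 1600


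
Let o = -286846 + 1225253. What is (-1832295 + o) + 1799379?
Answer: 905491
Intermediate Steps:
o = 938407
(-1832295 + o) + 1799379 = (-1832295 + 938407) + 1799379 = -893888 + 1799379 = 905491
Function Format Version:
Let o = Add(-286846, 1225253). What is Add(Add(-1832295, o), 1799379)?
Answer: 905491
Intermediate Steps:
o = 938407
Add(Add(-1832295, o), 1799379) = Add(Add(-1832295, 938407), 1799379) = Add(-893888, 1799379) = 905491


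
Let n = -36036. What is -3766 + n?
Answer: -39802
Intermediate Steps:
-3766 + n = -3766 - 36036 = -39802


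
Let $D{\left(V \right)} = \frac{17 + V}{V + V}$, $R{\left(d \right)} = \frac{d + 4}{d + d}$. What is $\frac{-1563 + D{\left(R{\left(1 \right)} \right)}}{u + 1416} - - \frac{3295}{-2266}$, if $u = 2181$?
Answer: $- \frac{1165533}{617485} \approx -1.8875$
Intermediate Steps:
$R{\left(d \right)} = \frac{4 + d}{2 d}$
$D{\left(V \right)} = \frac{17 + V}{2 V}$
$\frac{-1563 + D{\left(R{\left(1 \right)} \right)}}{u + 1416} - - \frac{3295}{-2266} = \frac{-1563 + \frac{17 + \frac{4 + 1}{2 \cdot 1}}{2 \frac{4 + 1}{2 \cdot 1}}}{2181 + 1416} - - \frac{3295}{-2266} = \frac{-1563 + \frac{17 + \frac{1}{2} \cdot 1 \cdot 5}{2 \cdot \frac{1}{2} \cdot 1 \cdot 5}}{3597} - \left(-3295\right) \left(- \frac{1}{2266}\right) = \left(-1563 + \frac{17 + \frac{5}{2}}{2 \cdot \frac{5}{2}}\right) \frac{1}{3597} - \frac{3295}{2266} = \left(-1563 + \frac{1}{2} \cdot \frac{2}{5} \cdot \frac{39}{2}\right) \frac{1}{3597} - \frac{3295}{2266} = \left(-1563 + \frac{39}{10}\right) \frac{1}{3597} - \frac{3295}{2266} = \left(- \frac{15591}{10}\right) \frac{1}{3597} - \frac{3295}{2266} = - \frac{5197}{11990} - \frac{3295}{2266} = - \frac{1165533}{617485}$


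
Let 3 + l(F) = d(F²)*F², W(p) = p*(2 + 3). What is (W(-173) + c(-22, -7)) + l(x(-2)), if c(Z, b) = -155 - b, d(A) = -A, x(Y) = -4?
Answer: -1272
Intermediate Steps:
W(p) = 5*p (W(p) = p*5 = 5*p)
l(F) = -3 - F⁴ (l(F) = -3 + (-F²)*F² = -3 - F⁴)
(W(-173) + c(-22, -7)) + l(x(-2)) = (5*(-173) + (-155 - 1*(-7))) + (-3 - 1*(-4)⁴) = (-865 + (-155 + 7)) + (-3 - 1*256) = (-865 - 148) + (-3 - 256) = -1013 - 259 = -1272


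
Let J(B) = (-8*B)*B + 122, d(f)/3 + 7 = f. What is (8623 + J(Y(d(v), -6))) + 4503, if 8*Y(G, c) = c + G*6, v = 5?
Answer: 26055/2 ≈ 13028.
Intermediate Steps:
d(f) = -21 + 3*f
Y(G, c) = c/8 + 3*G/4 (Y(G, c) = (c + G*6)/8 = (c + 6*G)/8 = c/8 + 3*G/4)
J(B) = 122 - 8*B**2 (J(B) = -8*B**2 + 122 = 122 - 8*B**2)
(8623 + J(Y(d(v), -6))) + 4503 = (8623 + (122 - 8*((1/8)*(-6) + 3*(-21 + 3*5)/4)**2)) + 4503 = (8623 + (122 - 8*(-3/4 + 3*(-21 + 15)/4)**2)) + 4503 = (8623 + (122 - 8*(-3/4 + (3/4)*(-6))**2)) + 4503 = (8623 + (122 - 8*(-3/4 - 9/2)**2)) + 4503 = (8623 + (122 - 8*(-21/4)**2)) + 4503 = (8623 + (122 - 8*441/16)) + 4503 = (8623 + (122 - 441/2)) + 4503 = (8623 - 197/2) + 4503 = 17049/2 + 4503 = 26055/2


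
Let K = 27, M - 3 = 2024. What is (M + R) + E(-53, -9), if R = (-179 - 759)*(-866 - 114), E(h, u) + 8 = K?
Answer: 921286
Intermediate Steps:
M = 2027 (M = 3 + 2024 = 2027)
E(h, u) = 19 (E(h, u) = -8 + 27 = 19)
R = 919240 (R = -938*(-980) = 919240)
(M + R) + E(-53, -9) = (2027 + 919240) + 19 = 921267 + 19 = 921286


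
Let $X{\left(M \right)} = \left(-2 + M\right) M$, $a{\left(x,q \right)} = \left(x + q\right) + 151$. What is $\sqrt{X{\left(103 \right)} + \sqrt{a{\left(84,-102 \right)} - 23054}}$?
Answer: $\sqrt{10403 + i \sqrt{22921}} \approx 102.0 + 0.7422 i$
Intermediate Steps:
$a{\left(x,q \right)} = 151 + q + x$ ($a{\left(x,q \right)} = \left(q + x\right) + 151 = 151 + q + x$)
$X{\left(M \right)} = M \left(-2 + M\right)$
$\sqrt{X{\left(103 \right)} + \sqrt{a{\left(84,-102 \right)} - 23054}} = \sqrt{103 \left(-2 + 103\right) + \sqrt{\left(151 - 102 + 84\right) - 23054}} = \sqrt{103 \cdot 101 + \sqrt{133 - 23054}} = \sqrt{10403 + \sqrt{-22921}} = \sqrt{10403 + i \sqrt{22921}}$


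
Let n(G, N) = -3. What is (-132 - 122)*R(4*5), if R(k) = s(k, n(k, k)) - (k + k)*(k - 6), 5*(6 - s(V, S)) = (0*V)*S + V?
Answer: 141732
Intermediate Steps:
s(V, S) = 6 - V/5 (s(V, S) = 6 - ((0*V)*S + V)/5 = 6 - (0*S + V)/5 = 6 - (0 + V)/5 = 6 - V/5)
R(k) = 6 - k/5 - 2*k*(-6 + k) (R(k) = (6 - k/5) - (k + k)*(k - 6) = (6 - k/5) - 2*k*(-6 + k) = 6 - k/5 - 2*k*(-6 + k))
(-132 - 122)*R(4*5) = (-132 - 122)*(6 - 2*(4*5)² + 59*(4*5)/5) = -254*(6 - 2*20² + (59/5)*20) = -254*(6 - 2*400 + 236) = -254*(6 - 800 + 236) = -254*(-558) = 141732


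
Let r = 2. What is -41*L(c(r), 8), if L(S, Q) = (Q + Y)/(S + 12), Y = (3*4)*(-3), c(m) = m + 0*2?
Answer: 82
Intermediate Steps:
c(m) = m (c(m) = m + 0 = m)
Y = -36 (Y = 12*(-3) = -36)
L(S, Q) = (-36 + Q)/(12 + S) (L(S, Q) = (Q - 36)/(S + 12) = (-36 + Q)/(12 + S))
-41*L(c(r), 8) = -41*(-36 + 8)/(12 + 2) = -41*(-28)/14 = -41*(-2) = 82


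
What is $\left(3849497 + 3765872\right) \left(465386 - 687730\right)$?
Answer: $-1693231604936$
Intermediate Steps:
$\left(3849497 + 3765872\right) \left(465386 - 687730\right) = 7615369 \left(-222344\right) = -1693231604936$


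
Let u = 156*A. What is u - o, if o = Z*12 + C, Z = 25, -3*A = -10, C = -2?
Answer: 222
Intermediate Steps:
A = 10/3 (A = -⅓*(-10) = 10/3 ≈ 3.3333)
o = 298 (o = 25*12 - 2 = 300 - 2 = 298)
u = 520 (u = 156*(10/3) = 520)
u - o = 520 - 1*298 = 520 - 298 = 222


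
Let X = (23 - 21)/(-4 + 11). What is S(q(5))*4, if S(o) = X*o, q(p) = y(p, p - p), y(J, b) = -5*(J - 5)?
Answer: 0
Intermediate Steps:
X = 2/7 ≈ 0.28571
y(J, b) = 25 - 5*J (y(J, b) = -5*(-5 + J) = 25 - 5*J)
q(p) = 25 - 5*p
S(o) = 2*o/7
S(q(5))*4 = (2*(25 - 5*5)/7)*4 = (2*(25 - 25)/7)*4 = ((2/7)*0)*4 = 0*4 = 0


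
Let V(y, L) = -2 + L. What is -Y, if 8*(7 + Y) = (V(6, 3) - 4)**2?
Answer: 47/8 ≈ 5.8750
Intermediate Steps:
Y = -47/8 (Y = -7 + ((-2 + 3) - 4)**2/8 = -7 + (1 - 4)**2/8 = -7 + (1/8)*(-3)**2 = -7 + (1/8)*9 = -7 + 9/8 = -47/8 ≈ -5.8750)
-Y = -1*(-47/8) = 47/8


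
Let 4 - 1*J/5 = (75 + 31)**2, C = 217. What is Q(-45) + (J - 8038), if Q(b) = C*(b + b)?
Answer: -83728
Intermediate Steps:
Q(b) = 434*b (Q(b) = 217*(b + b) = 217*(2*b) = 434*b)
J = -56160 (J = 20 - 5*(75 + 31)**2 = 20 - 5*106**2 = 20 - 5*11236 = 20 - 56180 = -56160)
Q(-45) + (J - 8038) = 434*(-45) + (-56160 - 8038) = -19530 - 64198 = -83728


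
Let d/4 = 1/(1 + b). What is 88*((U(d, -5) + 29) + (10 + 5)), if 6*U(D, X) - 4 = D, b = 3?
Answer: 11836/3 ≈ 3945.3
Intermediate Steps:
d = 1 (d = 4/(1 + 3) = 4/4 = 4*(1/4) = 1)
U(D, X) = 2/3 + D/6
88*((U(d, -5) + 29) + (10 + 5)) = 88*(((2/3 + (1/6)*1) + 29) + (10 + 5)) = 88*(((2/3 + 1/6) + 29) + 15) = 88*((5/6 + 29) + 15) = 88*(179/6 + 15) = 88*(269/6) = 11836/3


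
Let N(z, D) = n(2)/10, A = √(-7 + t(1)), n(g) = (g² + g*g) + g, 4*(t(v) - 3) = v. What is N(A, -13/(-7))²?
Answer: 1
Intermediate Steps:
t(v) = 3 + v/4
n(g) = g + 2*g² (n(g) = (g² + g²) + g = 2*g² + g = g + 2*g²)
A = I*√15/2 (A = √(-7 + (3 + (¼)*1)) = √(-7 + (3 + ¼)) = √(-7 + 13/4) = √(-15/4) = I*√15/2 ≈ 1.9365*I)
N(z, D) = 1 (N(z, D) = (2*(1 + 2*2))/10 = (2*(1 + 4))*(⅒) = (2*5)*(⅒) = 10*(⅒) = 1)
N(A, -13/(-7))² = 1² = 1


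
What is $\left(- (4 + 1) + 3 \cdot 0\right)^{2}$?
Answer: $25$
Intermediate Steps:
$\left(- (4 + 1) + 3 \cdot 0\right)^{2} = \left(\left(-1\right) 5 + 0\right)^{2} = \left(-5 + 0\right)^{2} = \left(-5\right)^{2} = 25$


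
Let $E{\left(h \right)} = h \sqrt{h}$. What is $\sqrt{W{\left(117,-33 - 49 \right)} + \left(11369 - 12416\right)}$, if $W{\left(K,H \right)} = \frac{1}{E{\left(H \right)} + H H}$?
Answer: $\sqrt{-1047 + \frac{1}{6724 - 82 i \sqrt{82}}} \approx 2.0 \cdot 10^{-7} + 32.357 i$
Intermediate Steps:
$E{\left(h \right)} = h^{\frac{3}{2}}$
$W{\left(K,H \right)} = \frac{1}{H^{2} + H^{\frac{3}{2}}}$ ($W{\left(K,H \right)} = \frac{1}{H^{\frac{3}{2}} + H H} = \frac{1}{H^{\frac{3}{2}} + H^{2}} = \frac{1}{H^{2} + H^{\frac{3}{2}}}$)
$\sqrt{W{\left(117,-33 - 49 \right)} + \left(11369 - 12416\right)} = \sqrt{\frac{1}{\left(-33 - 49\right)^{2} + \left(-33 - 49\right)^{\frac{3}{2}}} + \left(11369 - 12416\right)} = \sqrt{\frac{1}{\left(-82\right)^{2} + \left(-82\right)^{\frac{3}{2}}} - 1047} = \sqrt{\frac{1}{6724 - 82 i \sqrt{82}} - 1047} = \sqrt{-1047 + \frac{1}{6724 - 82 i \sqrt{82}}}$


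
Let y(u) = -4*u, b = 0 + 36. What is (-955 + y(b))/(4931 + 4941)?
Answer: -1099/9872 ≈ -0.11132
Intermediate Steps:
b = 36
(-955 + y(b))/(4931 + 4941) = (-955 - 4*36)/(4931 + 4941) = (-955 - 144)/9872 = -1099*1/9872 = -1099/9872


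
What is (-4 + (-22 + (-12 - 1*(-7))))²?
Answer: 961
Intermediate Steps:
(-4 + (-22 + (-12 - 1*(-7))))² = (-4 + (-22 + (-12 + 7)))² = (-4 + (-22 - 5))² = (-4 - 27)² = (-31)² = 961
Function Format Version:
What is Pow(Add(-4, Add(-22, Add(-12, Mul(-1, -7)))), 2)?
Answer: 961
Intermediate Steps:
Pow(Add(-4, Add(-22, Add(-12, Mul(-1, -7)))), 2) = Pow(Add(-4, Add(-22, Add(-12, 7))), 2) = Pow(Add(-4, Add(-22, -5)), 2) = Pow(Add(-4, -27), 2) = Pow(-31, 2) = 961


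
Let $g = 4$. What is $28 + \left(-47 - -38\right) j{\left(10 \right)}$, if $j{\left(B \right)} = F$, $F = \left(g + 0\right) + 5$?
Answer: $-53$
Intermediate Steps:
$F = 9$ ($F = \left(4 + 0\right) + 5 = 4 + 5 = 9$)
$j{\left(B \right)} = 9$
$28 + \left(-47 - -38\right) j{\left(10 \right)} = 28 + \left(-47 - -38\right) 9 = 28 + \left(-47 + 38\right) 9 = 28 - 81 = -53$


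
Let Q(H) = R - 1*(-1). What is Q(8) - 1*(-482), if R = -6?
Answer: 477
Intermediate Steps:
Q(H) = -5 (Q(H) = -6 - 1*(-1) = -6 + 1 = -5)
Q(8) - 1*(-482) = -5 - 1*(-482) = -5 + 482 = 477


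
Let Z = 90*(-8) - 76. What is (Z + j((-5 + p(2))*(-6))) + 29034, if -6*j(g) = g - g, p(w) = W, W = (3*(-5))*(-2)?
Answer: 28238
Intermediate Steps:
W = 30 (W = -15*(-2) = 30)
p(w) = 30
Z = -796 (Z = -720 - 76 = -796)
j(g) = 0 (j(g) = -(g - g)/6 = -⅙*0 = 0)
(Z + j((-5 + p(2))*(-6))) + 29034 = (-796 + 0) + 29034 = -796 + 29034 = 28238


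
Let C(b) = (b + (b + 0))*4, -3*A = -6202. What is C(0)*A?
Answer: 0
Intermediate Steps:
A = 6202/3 (A = -1/3*(-6202) = 6202/3 ≈ 2067.3)
C(b) = 8*b (C(b) = (b + b)*4 = (2*b)*4 = 8*b)
C(0)*A = (8*0)*(6202/3) = 0*(6202/3) = 0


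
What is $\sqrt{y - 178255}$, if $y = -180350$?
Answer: $3 i \sqrt{39845} \approx 598.84 i$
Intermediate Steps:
$\sqrt{y - 178255} = \sqrt{-180350 - 178255} = \sqrt{-358605} = 3 i \sqrt{39845}$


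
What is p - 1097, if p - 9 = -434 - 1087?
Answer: -2609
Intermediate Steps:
p = -1512 (p = 9 + (-434 - 1087) = 9 - 1521 = -1512)
p - 1097 = -1512 - 1097 = -2609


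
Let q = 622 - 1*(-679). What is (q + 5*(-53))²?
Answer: 1073296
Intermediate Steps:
q = 1301 (q = 622 + 679 = 1301)
(q + 5*(-53))² = (1301 + 5*(-53))² = (1301 - 265)² = 1036² = 1073296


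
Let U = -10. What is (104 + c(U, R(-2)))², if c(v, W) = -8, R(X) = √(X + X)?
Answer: 9216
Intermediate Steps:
R(X) = √2*√X (R(X) = √(2*X) = √2*√X)
(104 + c(U, R(-2)))² = (104 - 8)² = 96² = 9216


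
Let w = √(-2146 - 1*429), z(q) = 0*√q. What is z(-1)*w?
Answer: 0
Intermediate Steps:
z(q) = 0
w = 5*I*√103 (w = √(-2146 - 429) = √(-2575) = 5*I*√103 ≈ 50.744*I)
z(-1)*w = 0*(5*I*√103) = 0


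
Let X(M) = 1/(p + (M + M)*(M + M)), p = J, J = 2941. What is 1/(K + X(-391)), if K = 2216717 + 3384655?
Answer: 614465/3441847045981 ≈ 1.7853e-7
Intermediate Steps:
K = 5601372
p = 2941
X(M) = 1/(2941 + 4*M**2) (X(M) = 1/(2941 + (M + M)*(M + M)) = 1/(2941 + (2*M)*(2*M)) = 1/(2941 + 4*M**2))
1/(K + X(-391)) = 1/(5601372 + 1/(2941 + 4*(-391)**2)) = 1/(5601372 + 1/(2941 + 4*152881)) = 1/(5601372 + 1/(2941 + 611524)) = 1/(5601372 + 1/614465) = 1/(3441847045981/614465) = 614465/3441847045981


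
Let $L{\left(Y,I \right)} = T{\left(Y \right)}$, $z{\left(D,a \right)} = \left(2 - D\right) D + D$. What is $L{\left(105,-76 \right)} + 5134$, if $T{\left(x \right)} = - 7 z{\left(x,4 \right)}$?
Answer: $80104$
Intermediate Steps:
$z{\left(D,a \right)} = D + D \left(2 - D\right)$ ($z{\left(D,a \right)} = D \left(2 - D\right) + D = D + D \left(2 - D\right)$)
$T{\left(x \right)} = - 7 x \left(3 - x\right)$
$L{\left(Y,I \right)} = 7 Y \left(-3 + Y\right)$
$L{\left(105,-76 \right)} + 5134 = 7 \cdot 105 \left(-3 + 105\right) + 5134 = 7 \cdot 105 \cdot 102 + 5134 = 74970 + 5134 = 80104$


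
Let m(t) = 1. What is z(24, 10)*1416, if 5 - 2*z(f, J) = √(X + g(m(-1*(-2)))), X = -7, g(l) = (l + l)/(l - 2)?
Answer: 3540 - 2124*I ≈ 3540.0 - 2124.0*I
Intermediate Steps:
g(l) = 2*l/(-2 + l) (g(l) = (2*l)/(-2 + l) = 2*l/(-2 + l))
z(f, J) = 5/2 - 3*I/2 (z(f, J) = 5/2 - √(-7 + 2*1/(-2 + 1))/2 = 5/2 - √(-7 + 2*1/(-1))/2 = 5/2 - √(-7 + 2*1*(-1))/2 = 5/2 - √(-7 - 2)/2 = 5/2 - 3*I/2)
z(24, 10)*1416 = (5/2 - 3*I/2)*1416 = 3540 - 2124*I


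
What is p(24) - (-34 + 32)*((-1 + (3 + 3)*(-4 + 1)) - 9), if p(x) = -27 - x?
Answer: -107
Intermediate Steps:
p(24) - (-34 + 32)*((-1 + (3 + 3)*(-4 + 1)) - 9) = (-27 - 1*24) - (-34 + 32)*((-1 + (3 + 3)*(-4 + 1)) - 9) = (-27 - 24) - (-2)*((-1 + 6*(-3)) - 9) = -51 - (-2)*((-1 - 18) - 9) = -51 - (-2)*(-19 - 9) = -51 - (-2)*(-28) = -51 - 1*56 = -51 - 56 = -107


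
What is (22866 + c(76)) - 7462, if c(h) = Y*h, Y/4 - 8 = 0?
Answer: 17836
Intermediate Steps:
Y = 32 (Y = 32 + 4*0 = 32 + 0 = 32)
c(h) = 32*h
(22866 + c(76)) - 7462 = (22866 + 32*76) - 7462 = (22866 + 2432) - 7462 = 25298 - 7462 = 17836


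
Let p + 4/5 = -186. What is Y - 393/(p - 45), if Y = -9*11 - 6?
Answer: -119730/1159 ≈ -103.30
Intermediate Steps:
p = -934/5 (p = -4/5 - 186 = -934/5 ≈ -186.80)
Y = -105 (Y = -99 - 6 = -105)
Y - 393/(p - 45) = -105 - 393/(-934/5 - 45) = -105 - 393/(-1159/5) = -105 - 5/1159*(-393) = -105 + 1965/1159 = -119730/1159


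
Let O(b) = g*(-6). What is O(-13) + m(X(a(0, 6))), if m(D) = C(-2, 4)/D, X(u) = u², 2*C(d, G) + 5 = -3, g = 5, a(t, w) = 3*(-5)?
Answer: -6754/225 ≈ -30.018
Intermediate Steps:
a(t, w) = -15
C(d, G) = -4 (C(d, G) = -5/2 + (½)*(-3) = -5/2 - 3/2 = -4)
O(b) = -30 (O(b) = 5*(-6) = -30)
m(D) = -4/D
O(-13) + m(X(a(0, 6))) = -30 - 4/((-15)²) = -30 - 4/225 = -6754/225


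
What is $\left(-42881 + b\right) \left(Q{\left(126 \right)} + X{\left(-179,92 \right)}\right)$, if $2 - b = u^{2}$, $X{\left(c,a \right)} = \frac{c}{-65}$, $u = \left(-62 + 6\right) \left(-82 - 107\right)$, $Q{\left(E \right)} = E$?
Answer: $- \frac{187572614403}{13} \approx -1.4429 \cdot 10^{10}$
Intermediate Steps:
$u = 10584$ ($u = \left(-56\right) \left(-189\right) = 10584$)
$X{\left(c,a \right)} = - \frac{c}{65}$ ($X{\left(c,a \right)} = c \left(- \frac{1}{65}\right) = - \frac{c}{65}$)
$b = -112021054$ ($b = 2 - 10584^{2} = 2 - 112021056 = -112021054$)
$\left(-42881 + b\right) \left(Q{\left(126 \right)} + X{\left(-179,92 \right)}\right) = \left(-42881 - 112021054\right) \left(126 - - \frac{179}{65}\right) = - 112063935 \left(126 + \frac{179}{65}\right) = \left(-112063935\right) \frac{8369}{65} = - \frac{187572614403}{13}$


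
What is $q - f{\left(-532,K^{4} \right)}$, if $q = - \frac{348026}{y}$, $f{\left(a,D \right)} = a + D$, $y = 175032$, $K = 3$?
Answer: $\frac{39295703}{87516} \approx 449.01$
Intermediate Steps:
$f{\left(a,D \right)} = D + a$
$q = - \frac{174013}{87516}$ ($q = - \frac{348026}{175032} = \left(-348026\right) \frac{1}{175032} = - \frac{174013}{87516} \approx -1.9884$)
$q - f{\left(-532,K^{4} \right)} = - \frac{174013}{87516} - \left(3^{4} - 532\right) = - \frac{174013}{87516} - \left(81 - 532\right) = - \frac{174013}{87516} - -451 = - \frac{174013}{87516} + 451 = \frac{39295703}{87516}$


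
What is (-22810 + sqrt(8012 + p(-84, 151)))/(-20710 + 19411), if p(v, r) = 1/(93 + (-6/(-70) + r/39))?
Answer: 22810/1299 - sqrt(140336196666563)/171918753 ≈ 17.491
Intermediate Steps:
p(v, r) = 1/(3258/35 + r/39) (p(v, r) = 1/(93 + (-6*(-1/70) + r*(1/39))) = 1/(93 + (3/35 + r/39)) = 1/(3258/35 + r/39))
(-22810 + sqrt(8012 + p(-84, 151)))/(-20710 + 19411) = (-22810 + sqrt(8012 + 1365/(127062 + 35*151)))/(-20710 + 19411) = (-22810 + sqrt(8012 + 1365/(127062 + 5285)))/(-1299) = (-22810 + sqrt(8012 + 1365/132347))*(-1/1299) = (-22810 + sqrt(1060365529/132347))*(-1/1299) = (-22810 + sqrt(140336196666563)/132347)*(-1/1299) = 22810/1299 - sqrt(140336196666563)/171918753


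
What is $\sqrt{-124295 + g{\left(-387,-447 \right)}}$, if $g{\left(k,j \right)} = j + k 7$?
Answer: $i \sqrt{127451} \approx 357.0 i$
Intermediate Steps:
$g{\left(k,j \right)} = j + 7 k$
$\sqrt{-124295 + g{\left(-387,-447 \right)}} = \sqrt{-124295 + \left(-447 + 7 \left(-387\right)\right)} = \sqrt{-124295 - 3156} = \sqrt{-127451} = i \sqrt{127451}$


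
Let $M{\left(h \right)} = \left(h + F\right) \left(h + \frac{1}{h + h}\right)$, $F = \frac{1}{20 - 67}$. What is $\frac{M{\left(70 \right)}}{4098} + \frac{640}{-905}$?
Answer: $\frac{794374663}{1626878680} \approx 0.48828$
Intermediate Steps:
$F = - \frac{1}{47}$ ($F = \frac{1}{-47} = - \frac{1}{47} \approx -0.021277$)
$M{\left(h \right)} = \left(- \frac{1}{47} + h\right) \left(h + \frac{1}{2 h}\right)$ ($M{\left(h \right)} = \left(h - \frac{1}{47}\right) \left(h + \frac{1}{h + h}\right) = \left(- \frac{1}{47} + h\right) \left(h + \frac{1}{2 h}\right)$)
$\frac{M{\left(70 \right)}}{4098} + \frac{640}{-905} = \frac{\frac{1}{2} + 70^{2} - \frac{70}{47} - \frac{1}{94 \cdot 70}}{4098} + \frac{640}{-905} = \left(\frac{1}{2} + 4900 - \frac{70}{47} - \frac{1}{6580}\right) \frac{1}{4098} + 640 \left(- \frac{1}{905}\right) = \left(\frac{1}{2} + 4900 - \frac{70}{47} - \frac{1}{6580}\right) \frac{1}{4098} - \frac{128}{181} = \frac{32235489}{6580} \cdot \frac{1}{4098} - \frac{128}{181} = \frac{10745163}{8988280} - \frac{128}{181} = \frac{794374663}{1626878680}$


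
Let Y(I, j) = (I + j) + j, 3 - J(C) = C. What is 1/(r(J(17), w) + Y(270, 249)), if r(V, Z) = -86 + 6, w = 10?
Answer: 1/688 ≈ 0.0014535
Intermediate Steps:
J(C) = 3 - C
r(V, Z) = -80
Y(I, j) = I + 2*j
1/(r(J(17), w) + Y(270, 249)) = 1/(-80 + (270 + 2*249)) = 1/(-80 + (270 + 498)) = 1/(-80 + 768) = 1/688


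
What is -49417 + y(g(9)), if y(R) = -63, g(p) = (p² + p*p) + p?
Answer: -49480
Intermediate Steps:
g(p) = p + 2*p² (g(p) = (p² + p²) + p = 2*p² + p = p + 2*p²)
-49417 + y(g(9)) = -49417 - 63 = -49480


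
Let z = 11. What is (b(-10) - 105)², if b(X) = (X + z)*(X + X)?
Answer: 15625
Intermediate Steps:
b(X) = 2*X*(11 + X) (b(X) = (X + 11)*(X + X) = (11 + X)*(2*X) = 2*X*(11 + X))
(b(-10) - 105)² = (2*(-10)*(11 - 10) - 105)² = (2*(-10)*1 - 105)² = (-20 - 105)² = (-125)² = 15625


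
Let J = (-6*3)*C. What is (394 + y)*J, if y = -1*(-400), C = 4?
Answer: -57168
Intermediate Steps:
J = -72 (J = -6*3*4 = -18*4 = -72)
y = 400
(394 + y)*J = (394 + 400)*(-72) = 794*(-72) = -57168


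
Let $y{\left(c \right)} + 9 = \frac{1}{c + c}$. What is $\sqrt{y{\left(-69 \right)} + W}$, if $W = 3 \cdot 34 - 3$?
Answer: $\frac{\sqrt{1713822}}{138} \approx 9.4865$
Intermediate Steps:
$y{\left(c \right)} = -9 + \frac{1}{2 c}$ ($y{\left(c \right)} = -9 + \frac{1}{c + c} = -9 + \frac{1}{2 c}$)
$W = 99$ ($W = 102 - 3 = 99$)
$\sqrt{y{\left(-69 \right)} + W} = \sqrt{\left(-9 + \frac{1}{2 \left(-69\right)}\right) + 99} = \sqrt{\left(-9 + \frac{1}{2} \left(- \frac{1}{69}\right)\right) + 99} = \sqrt{\left(-9 - \frac{1}{138}\right) + 99} = \sqrt{- \frac{1243}{138} + 99} = \sqrt{\frac{12419}{138}} = \frac{\sqrt{1713822}}{138}$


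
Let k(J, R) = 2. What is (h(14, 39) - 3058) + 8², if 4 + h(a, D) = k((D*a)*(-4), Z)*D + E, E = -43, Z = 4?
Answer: -2963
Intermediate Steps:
h(a, D) = -47 + 2*D (h(a, D) = -4 + (2*D - 43) = -4 + (-43 + 2*D) = -47 + 2*D)
(h(14, 39) - 3058) + 8² = ((-47 + 2*39) - 3058) + 8² = ((-47 + 78) - 3058) + 64 = (31 - 3058) + 64 = -3027 + 64 = -2963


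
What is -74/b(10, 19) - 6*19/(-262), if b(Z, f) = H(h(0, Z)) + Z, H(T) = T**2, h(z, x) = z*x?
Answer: -4562/655 ≈ -6.9649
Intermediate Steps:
h(z, x) = x*z
b(Z, f) = Z (b(Z, f) = (Z*0)**2 + Z = 0**2 + Z = 0 + Z = Z)
-74/b(10, 19) - 6*19/(-262) = -74/10 - 6*19/(-262) = -74*1/10 - 114*(-1/262) = -37/5 + 57/131 = -4562/655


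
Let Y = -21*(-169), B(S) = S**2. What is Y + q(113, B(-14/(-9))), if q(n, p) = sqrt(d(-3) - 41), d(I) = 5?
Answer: 3549 + 6*I ≈ 3549.0 + 6.0*I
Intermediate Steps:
q(n, p) = 6*I (q(n, p) = sqrt(5 - 41) = sqrt(-36) = 6*I)
Y = 3549
Y + q(113, B(-14/(-9))) = 3549 + 6*I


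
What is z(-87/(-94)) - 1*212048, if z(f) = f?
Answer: -19932425/94 ≈ -2.1205e+5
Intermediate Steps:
z(-87/(-94)) - 1*212048 = -87/(-94) - 1*212048 = -87*(-1/94) - 212048 = 87/94 - 212048 = -19932425/94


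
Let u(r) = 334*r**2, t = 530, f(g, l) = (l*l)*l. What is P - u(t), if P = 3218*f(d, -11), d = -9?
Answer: -98103758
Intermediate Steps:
f(g, l) = l**3 (f(g, l) = l**2*l = l**3)
P = -4283158 (P = 3218*(-11)**3 = 3218*(-1331) = -4283158)
P - u(t) = -4283158 - 334*530**2 = -4283158 - 334*280900 = -4283158 - 1*93820600 = -4283158 - 93820600 = -98103758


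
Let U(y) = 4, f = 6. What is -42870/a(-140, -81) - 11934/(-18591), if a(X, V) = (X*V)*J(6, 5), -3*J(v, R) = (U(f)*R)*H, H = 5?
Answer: 58978313/78082200 ≈ 0.75534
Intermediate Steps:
J(v, R) = -20*R/3 (J(v, R) = -4*R*5/3 = -20*R/3)
a(X, V) = -100*V*X/3 (a(X, V) = (X*V)*(-20/3*5) = (V*X)*(-100/3) = -100*V*X/3)
-42870/a(-140, -81) - 11934/(-18591) = -42870/((-100/3*(-81)*(-140))) - 11934/(-18591) = -42870/(-378000) - 11934*(-1/18591) = -42870*(-1/378000) + 3978/6197 = 1429/12600 + 3978/6197 = 58978313/78082200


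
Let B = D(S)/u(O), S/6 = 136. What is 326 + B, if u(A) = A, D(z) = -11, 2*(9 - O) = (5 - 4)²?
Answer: 5520/17 ≈ 324.71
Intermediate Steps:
O = 17/2 (O = 9 - (5 - 4)²/2 = 9 - ½*1² = 9 - ½*1 = 9 - ½ = 17/2 ≈ 8.5000)
S = 816 (S = 6*136 = 816)
B = -22/17 (B = -11/17/2 = -11*2/17 = -22/17 ≈ -1.2941)
326 + B = 326 - 22/17 = 5520/17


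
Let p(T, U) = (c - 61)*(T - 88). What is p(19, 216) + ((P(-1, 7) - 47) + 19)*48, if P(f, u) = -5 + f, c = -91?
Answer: 8856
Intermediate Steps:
p(T, U) = 13376 - 152*T (p(T, U) = (-91 - 61)*(T - 88) = -152*(-88 + T) = 13376 - 152*T)
p(19, 216) + ((P(-1, 7) - 47) + 19)*48 = (13376 - 152*19) + (((-5 - 1) - 47) + 19)*48 = (13376 - 2888) + ((-6 - 47) + 19)*48 = 10488 + (-53 + 19)*48 = 10488 - 34*48 = 10488 - 1632 = 8856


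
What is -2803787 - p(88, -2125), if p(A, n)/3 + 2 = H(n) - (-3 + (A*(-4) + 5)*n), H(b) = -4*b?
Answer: -617165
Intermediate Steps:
p(A, n) = 3 - 12*n - 3*n*(5 - 4*A) (p(A, n) = -6 + 3*(-4*n - (-3 + (A*(-4) + 5)*n)) = -6 + 3*(-4*n - (-3 + (-4*A + 5)*n)) = -6 + 3*(-4*n - (-3 + (5 - 4*A)*n)) = -6 + 3*(-4*n - (-3 + n*(5 - 4*A))) = -6 + 3*(-4*n + (3 - n*(5 - 4*A))) = -6 + 3*(3 - 4*n - n*(5 - 4*A)) = -6 + (9 - 12*n - 3*n*(5 - 4*A)) = 3 - 12*n - 3*n*(5 - 4*A))
-2803787 - p(88, -2125) = -2803787 - (3 - 27*(-2125) + 12*88*(-2125)) = -2803787 - (3 + 57375 - 2244000) = -2803787 - 1*(-2186622) = -2803787 + 2186622 = -617165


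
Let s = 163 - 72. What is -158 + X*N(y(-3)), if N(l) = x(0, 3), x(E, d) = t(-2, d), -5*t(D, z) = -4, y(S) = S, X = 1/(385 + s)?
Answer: -94009/595 ≈ -158.00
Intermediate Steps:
s = 91
X = 1/476 (X = 1/(385 + 91) = 1/476 ≈ 0.0021008)
t(D, z) = ⅘ (t(D, z) = -⅕*(-4) = ⅘)
x(E, d) = ⅘
N(l) = ⅘
-158 + X*N(y(-3)) = -158 + (1/476)*(⅘) = -158 + 1/595 = -94009/595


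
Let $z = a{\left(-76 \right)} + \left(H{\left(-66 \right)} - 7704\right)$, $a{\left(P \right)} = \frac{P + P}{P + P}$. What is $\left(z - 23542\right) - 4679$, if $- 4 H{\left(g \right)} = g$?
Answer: $- \frac{71815}{2} \approx -35908.0$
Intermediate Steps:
$H{\left(g \right)} = - \frac{g}{4}$
$a{\left(P \right)} = 1$ ($a{\left(P \right)} = \frac{2 P}{2 P} = 2 P \frac{1}{2 P} = 1$)
$z = - \frac{15373}{2}$ ($z = 1 - \frac{15375}{2} = - \frac{15373}{2} \approx -7686.5$)
$\left(z - 23542\right) - 4679 = \left(- \frac{15373}{2} - 23542\right) - 4679 = - \frac{62457}{2} - 4679 = - \frac{71815}{2}$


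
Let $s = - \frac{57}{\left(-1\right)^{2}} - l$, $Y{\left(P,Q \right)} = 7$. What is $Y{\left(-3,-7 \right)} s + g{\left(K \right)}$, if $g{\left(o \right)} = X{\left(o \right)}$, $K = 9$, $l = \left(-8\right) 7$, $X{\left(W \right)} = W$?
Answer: $2$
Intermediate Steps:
$l = -56$
$s = -1$ ($s = - \frac{57}{\left(-1\right)^{2}} - -56 = - \frac{57}{1} + 56 = \left(-57\right) 1 + 56 = -57 + 56 = -1$)
$g{\left(o \right)} = o$
$Y{\left(-3,-7 \right)} s + g{\left(K \right)} = 7 \left(-1\right) + 9 = -7 + 9 = 2$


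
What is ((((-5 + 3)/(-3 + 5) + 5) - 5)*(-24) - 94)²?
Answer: 4900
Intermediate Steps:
((((-5 + 3)/(-3 + 5) + 5) - 5)*(-24) - 94)² = (((-2/2 + 5) - 5)*(-24) - 94)² = (((-2*½ + 5) - 5)*(-24) - 94)² = (((-1 + 5) - 5)*(-24) - 94)² = ((4 - 5)*(-24) - 94)² = (-1*(-24) - 94)² = (24 - 94)² = (-70)² = 4900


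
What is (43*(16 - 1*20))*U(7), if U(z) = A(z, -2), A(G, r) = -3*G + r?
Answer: 3956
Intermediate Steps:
A(G, r) = r - 3*G
U(z) = -2 - 3*z
(43*(16 - 1*20))*U(7) = (43*(16 - 1*20))*(-2 - 3*7) = (43*(16 - 20))*(-2 - 21) = (43*(-4))*(-23) = -172*(-23) = 3956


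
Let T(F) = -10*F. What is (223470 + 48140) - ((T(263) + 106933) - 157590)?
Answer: 324897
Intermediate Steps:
(223470 + 48140) - ((T(263) + 106933) - 157590) = (223470 + 48140) - ((-10*263 + 106933) - 157590) = 271610 - ((-2630 + 106933) - 157590) = 271610 - (104303 - 157590) = 271610 - 1*(-53287) = 271610 + 53287 = 324897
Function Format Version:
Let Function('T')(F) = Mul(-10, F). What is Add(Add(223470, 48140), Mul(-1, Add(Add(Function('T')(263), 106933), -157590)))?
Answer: 324897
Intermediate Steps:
Add(Add(223470, 48140), Mul(-1, Add(Add(Function('T')(263), 106933), -157590))) = Add(Add(223470, 48140), Mul(-1, Add(Add(Mul(-10, 263), 106933), -157590))) = Add(271610, Mul(-1, Add(Add(-2630, 106933), -157590))) = Add(271610, Mul(-1, Add(104303, -157590))) = Add(271610, Mul(-1, -53287)) = Add(271610, 53287) = 324897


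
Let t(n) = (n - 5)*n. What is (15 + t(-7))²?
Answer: 9801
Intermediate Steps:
t(n) = n*(-5 + n) (t(n) = (-5 + n)*n = n*(-5 + n))
(15 + t(-7))² = (15 - 7*(-5 - 7))² = (15 - 7*(-12))² = (15 + 84)² = 99² = 9801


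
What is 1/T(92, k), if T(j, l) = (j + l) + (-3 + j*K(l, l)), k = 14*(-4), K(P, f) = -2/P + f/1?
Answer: -7/35810 ≈ -0.00019548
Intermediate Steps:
K(P, f) = f - 2/P (K(P, f) = -2/P + f*1 = -2/P + f = f - 2/P)
k = -56
T(j, l) = -3 + j + l + j*(l - 2/l) (T(j, l) = (j + l) + (-3 + j*(l - 2/l)) = -3 + j + l + j*(l - 2/l))
1/T(92, k) = 1/(-3 + 92 - 56 + 92*(-56) - 2*92/(-56)) = 1/(-3 + 92 - 56 - 5152 - 2*92*(-1/56)) = 1/(-3 + 92 - 56 - 5152 + 23/7) = 1/(-35810/7) = -7/35810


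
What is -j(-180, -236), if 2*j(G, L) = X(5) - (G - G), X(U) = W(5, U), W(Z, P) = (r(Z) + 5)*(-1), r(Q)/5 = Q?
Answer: 15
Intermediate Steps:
r(Q) = 5*Q
W(Z, P) = -5 - 5*Z (W(Z, P) = (5*Z + 5)*(-1) = (5 + 5*Z)*(-1) = -5 - 5*Z)
X(U) = -30 (X(U) = -5 - 5*5 = -5 - 25 = -30)
j(G, L) = -15 (j(G, L) = (-30 - (G - G))/2 = (-30 - 1*0)/2 = (-30 + 0)/2 = (½)*(-30) = -15)
-j(-180, -236) = -1*(-15) = 15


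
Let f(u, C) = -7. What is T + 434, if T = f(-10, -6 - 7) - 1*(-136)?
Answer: 563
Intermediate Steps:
T = 129 (T = -7 - 1*(-136) = -7 + 136 = 129)
T + 434 = 129 + 434 = 563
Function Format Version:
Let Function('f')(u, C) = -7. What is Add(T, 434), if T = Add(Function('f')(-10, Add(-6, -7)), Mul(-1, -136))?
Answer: 563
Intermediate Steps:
T = 129 (T = Add(-7, Mul(-1, -136)) = Add(-7, 136) = 129)
Add(T, 434) = Add(129, 434) = 563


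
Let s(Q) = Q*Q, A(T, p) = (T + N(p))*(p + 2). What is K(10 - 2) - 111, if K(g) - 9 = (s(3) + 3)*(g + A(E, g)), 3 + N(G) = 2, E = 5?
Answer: 474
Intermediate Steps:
N(G) = -1 (N(G) = -3 + 2 = -1)
A(T, p) = (-1 + T)*(2 + p) (A(T, p) = (T - 1)*(p + 2) = (-1 + T)*(2 + p))
s(Q) = Q²
K(g) = 105 + 60*g (K(g) = 9 + (3² + 3)*(g + (-2 - g + 2*5 + 5*g)) = 9 + (9 + 3)*(g + (-2 - g + 10 + 5*g)) = 9 + 12*(g + (8 + 4*g)) = 9 + 12*(8 + 5*g) = 9 + (96 + 60*g) = 105 + 60*g)
K(10 - 2) - 111 = (105 + 60*(10 - 2)) - 111 = (105 + 60*8) - 111 = (105 + 480) - 111 = 585 - 111 = 474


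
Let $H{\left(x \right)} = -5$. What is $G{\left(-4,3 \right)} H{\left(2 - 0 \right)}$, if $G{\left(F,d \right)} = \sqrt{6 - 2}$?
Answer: $-10$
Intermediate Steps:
$G{\left(F,d \right)} = 2$ ($G{\left(F,d \right)} = \sqrt{4} = 2$)
$G{\left(-4,3 \right)} H{\left(2 - 0 \right)} = 2 \left(-5\right) = -10$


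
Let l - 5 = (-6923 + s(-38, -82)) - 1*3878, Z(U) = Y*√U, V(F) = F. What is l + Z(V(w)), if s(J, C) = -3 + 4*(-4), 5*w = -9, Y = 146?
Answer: -10815 + 438*I*√5/5 ≈ -10815.0 + 195.88*I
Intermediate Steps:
w = -9/5 (w = (⅕)*(-9) = -9/5 ≈ -1.8000)
s(J, C) = -19 (s(J, C) = -3 - 16 = -19)
Z(U) = 146*√U
l = -10815 (l = 5 + ((-6923 - 19) - 1*3878) = 5 + (-6942 - 3878) = 5 - 10820 = -10815)
l + Z(V(w)) = -10815 + 146*√(-9/5) = -10815 + 146*(3*I*√5/5) = -10815 + 438*I*√5/5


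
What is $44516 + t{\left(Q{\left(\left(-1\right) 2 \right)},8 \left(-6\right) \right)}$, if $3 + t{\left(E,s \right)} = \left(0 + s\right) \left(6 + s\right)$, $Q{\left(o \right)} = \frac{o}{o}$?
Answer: $46529$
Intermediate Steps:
$Q{\left(o \right)} = 1$
$t{\left(E,s \right)} = -3 + s \left(6 + s\right)$ ($t{\left(E,s \right)} = -3 + \left(0 + s\right) \left(6 + s\right) = -3 + s \left(6 + s\right)$)
$44516 + t{\left(Q{\left(\left(-1\right) 2 \right)},8 \left(-6\right) \right)} = 44516 + \left(-3 + \left(8 \left(-6\right)\right)^{2} + 6 \cdot 8 \left(-6\right)\right) = 44516 + \left(-3 + \left(-48\right)^{2} + 6 \left(-48\right)\right) = 44516 - -2013 = 44516 + 2013 = 46529$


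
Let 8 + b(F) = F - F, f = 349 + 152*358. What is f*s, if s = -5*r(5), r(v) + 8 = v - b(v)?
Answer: -1369125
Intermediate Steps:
f = 54765 (f = 349 + 54416 = 54765)
b(F) = -8 (b(F) = -8 + (F - F) = -8 + 0 = -8)
r(v) = v (r(v) = -8 + (v - 1*(-8)) = -8 + (v + 8) = -8 + (8 + v) = v)
s = -25 (s = -5*5 = -25)
f*s = 54765*(-25) = -1369125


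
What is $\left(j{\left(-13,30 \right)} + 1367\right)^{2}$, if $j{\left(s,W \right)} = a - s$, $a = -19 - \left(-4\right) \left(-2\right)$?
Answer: $1830609$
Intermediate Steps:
$a = -27$ ($a = -19 - 8 = -27$)
$j{\left(s,W \right)} = -27 - s$
$\left(j{\left(-13,30 \right)} + 1367\right)^{2} = \left(\left(-27 - -13\right) + 1367\right)^{2} = \left(\left(-27 + 13\right) + 1367\right)^{2} = \left(-14 + 1367\right)^{2} = 1353^{2} = 1830609$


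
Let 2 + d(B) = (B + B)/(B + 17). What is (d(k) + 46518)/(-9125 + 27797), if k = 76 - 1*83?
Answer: 232573/93360 ≈ 2.4911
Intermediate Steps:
k = -7 (k = 76 - 83 = -7)
d(B) = -2 + 2*B/(17 + B) (d(B) = -2 + (B + B)/(B + 17) = -2 + (2*B)/(17 + B) = -2 + 2*B/(17 + B))
(d(k) + 46518)/(-9125 + 27797) = (-34/(17 - 7) + 46518)/(-9125 + 27797) = (-34/10 + 46518)/18672 = (-34*1/10 + 46518)*(1/18672) = (-17/5 + 46518)*(1/18672) = (232573/5)*(1/18672) = 232573/93360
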